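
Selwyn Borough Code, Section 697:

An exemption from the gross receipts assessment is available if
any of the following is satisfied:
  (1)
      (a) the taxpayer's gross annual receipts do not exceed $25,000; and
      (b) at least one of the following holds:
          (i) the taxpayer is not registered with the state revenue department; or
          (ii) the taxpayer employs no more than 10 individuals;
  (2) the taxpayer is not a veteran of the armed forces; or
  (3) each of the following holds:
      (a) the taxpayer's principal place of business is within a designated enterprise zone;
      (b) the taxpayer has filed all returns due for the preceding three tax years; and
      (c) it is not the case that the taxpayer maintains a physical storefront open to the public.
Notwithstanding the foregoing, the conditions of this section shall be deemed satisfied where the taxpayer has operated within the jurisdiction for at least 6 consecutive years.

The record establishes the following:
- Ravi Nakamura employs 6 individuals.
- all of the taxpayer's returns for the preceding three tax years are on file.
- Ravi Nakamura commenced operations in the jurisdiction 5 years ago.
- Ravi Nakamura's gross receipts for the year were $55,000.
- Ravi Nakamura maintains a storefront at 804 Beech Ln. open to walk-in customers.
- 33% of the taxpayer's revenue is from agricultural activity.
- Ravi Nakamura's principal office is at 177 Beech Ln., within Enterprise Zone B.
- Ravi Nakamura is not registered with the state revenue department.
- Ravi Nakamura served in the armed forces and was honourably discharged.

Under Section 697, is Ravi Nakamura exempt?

(a) receipts ≤ $25,000 — not satisfied.
(i) not (state-registered) — met.
(ii) ≤ 10 employees — met.
(b): T OR T → true.
(1) = F AND T = false.
(2) not (veteran) — not satisfied.
(a) in enterprise zone — met.
(b) returns current — holds.
(c) not (has storefront) — fails.
(3) = T AND T AND F = false.
Overall = F OR F OR F = false.
Exception (≥ 6 yrs in jurisdiction) — not satisfied.
Result: main false OR exception false → false.

No — not exempt.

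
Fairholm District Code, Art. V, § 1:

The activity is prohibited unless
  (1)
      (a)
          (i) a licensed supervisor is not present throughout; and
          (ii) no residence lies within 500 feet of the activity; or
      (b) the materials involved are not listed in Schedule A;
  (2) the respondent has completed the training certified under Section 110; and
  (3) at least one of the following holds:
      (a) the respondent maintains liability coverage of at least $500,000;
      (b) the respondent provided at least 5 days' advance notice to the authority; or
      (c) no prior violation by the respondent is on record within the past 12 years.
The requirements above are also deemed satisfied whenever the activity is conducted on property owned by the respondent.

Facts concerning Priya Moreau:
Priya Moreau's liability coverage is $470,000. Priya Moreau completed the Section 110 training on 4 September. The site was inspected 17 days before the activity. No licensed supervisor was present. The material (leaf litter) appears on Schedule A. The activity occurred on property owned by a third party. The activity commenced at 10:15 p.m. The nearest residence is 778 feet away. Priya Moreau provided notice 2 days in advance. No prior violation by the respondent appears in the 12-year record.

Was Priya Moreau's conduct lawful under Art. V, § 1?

Yes — lawful.

(i) not (supervisor present) — met.
(ii) no residence in 500 ft — met.
So (a) is satisfied (T AND T).
(b) not (Schedule A material) — fails.
(1): T OR F → true.
(2) training certified — holds.
(a) coverage ≥ $500,000 — not satisfied.
(b) ≥5 days' notice — fails.
(c) no prior violation — met.
(3): F OR F OR T → true.
Overall: T AND T AND T → true.
Exception (own property) — not satisfied.
Result: main true OR exception false → true.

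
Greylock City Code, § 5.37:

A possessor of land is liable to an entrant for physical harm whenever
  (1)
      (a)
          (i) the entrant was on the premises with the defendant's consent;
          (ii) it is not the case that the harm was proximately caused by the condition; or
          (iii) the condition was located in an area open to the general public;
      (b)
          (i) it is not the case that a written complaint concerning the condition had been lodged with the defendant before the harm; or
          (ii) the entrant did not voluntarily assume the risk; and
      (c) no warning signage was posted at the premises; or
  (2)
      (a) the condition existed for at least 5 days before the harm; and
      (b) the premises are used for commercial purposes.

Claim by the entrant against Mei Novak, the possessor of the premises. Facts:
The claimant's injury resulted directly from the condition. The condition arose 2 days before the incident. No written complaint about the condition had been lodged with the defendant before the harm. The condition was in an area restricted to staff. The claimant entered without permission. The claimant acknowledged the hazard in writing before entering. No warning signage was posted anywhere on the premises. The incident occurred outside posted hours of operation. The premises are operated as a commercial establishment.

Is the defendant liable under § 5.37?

No — not liable.

(i) consent to enter — not met.
(ii) not (proximate cause) — fails.
(iii) public area — fails.
So (a) is not satisfied (F OR F OR F).
(i) not (complaint lodged) — satisfied.
(ii) no assumed risk — not met.
(b) = T OR F = true.
(c) no signage posted — met.
(1) = F AND T AND T = false.
(a) condition ≥5 days old — fails.
(b) commercial use — holds.
(2): F AND T → false.
Overall: F OR F → false.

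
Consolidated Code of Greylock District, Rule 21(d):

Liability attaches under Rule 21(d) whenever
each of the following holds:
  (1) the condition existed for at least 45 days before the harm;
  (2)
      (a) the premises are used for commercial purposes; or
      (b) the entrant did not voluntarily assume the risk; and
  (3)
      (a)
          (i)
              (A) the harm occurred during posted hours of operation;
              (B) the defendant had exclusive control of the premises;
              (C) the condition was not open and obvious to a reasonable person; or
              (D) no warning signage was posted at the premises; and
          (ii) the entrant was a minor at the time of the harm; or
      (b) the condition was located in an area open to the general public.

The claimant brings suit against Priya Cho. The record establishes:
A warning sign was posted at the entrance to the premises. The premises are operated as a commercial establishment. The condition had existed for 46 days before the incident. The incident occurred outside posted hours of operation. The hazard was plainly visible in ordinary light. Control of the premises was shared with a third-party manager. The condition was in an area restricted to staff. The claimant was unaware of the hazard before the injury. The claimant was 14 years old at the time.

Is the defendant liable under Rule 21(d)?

No — not liable.

(1) condition ≥45 days old — holds.
(a) commercial use — holds.
(b) no assumed risk — met.
So (2) is satisfied (T OR T).
(A) during posted hours — not met.
(B) exclusive control — not met.
(C) not open/obvious — not met.
(D) no signage posted — fails.
(i) = F OR F OR F OR F = false.
(ii) entrant a minor — satisfied.
So (a) is not satisfied (F AND T).
(b) public area — not met.
(3): F OR F → false.
Overall: T AND T AND F → false.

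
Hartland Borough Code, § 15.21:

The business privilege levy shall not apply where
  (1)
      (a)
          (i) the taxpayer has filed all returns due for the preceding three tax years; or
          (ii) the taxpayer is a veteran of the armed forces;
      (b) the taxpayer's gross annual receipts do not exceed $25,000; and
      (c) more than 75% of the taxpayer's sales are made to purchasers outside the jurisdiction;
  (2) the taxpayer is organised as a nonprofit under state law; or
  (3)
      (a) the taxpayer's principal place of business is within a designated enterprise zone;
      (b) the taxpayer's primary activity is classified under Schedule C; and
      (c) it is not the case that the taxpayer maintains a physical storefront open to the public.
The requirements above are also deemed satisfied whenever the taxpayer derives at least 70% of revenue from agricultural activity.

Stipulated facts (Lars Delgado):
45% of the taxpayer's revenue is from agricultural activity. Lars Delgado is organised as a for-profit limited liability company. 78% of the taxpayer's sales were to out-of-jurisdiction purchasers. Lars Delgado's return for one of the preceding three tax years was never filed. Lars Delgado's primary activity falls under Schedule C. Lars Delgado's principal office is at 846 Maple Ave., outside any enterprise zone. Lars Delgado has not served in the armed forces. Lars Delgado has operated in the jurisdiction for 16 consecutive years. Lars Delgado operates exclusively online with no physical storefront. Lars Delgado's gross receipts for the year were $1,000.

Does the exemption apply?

(i) returns current — not met.
(ii) veteran — not met.
(a): F OR F → false.
(b) receipts ≤ $25,000 — holds.
(c) >75% out-of-jur. sales — holds.
So (1) is not satisfied (F AND T AND T).
(2) nonprofit — not met.
(a) in enterprise zone — not met.
(b) Schedule C activity — holds.
(c) not (has storefront) — satisfied.
So (3) is not satisfied (F AND T AND T).
Overall: F OR F OR F → false.
Exception (≥70% agricultural) — not satisfied.
Result: main false OR exception false → false.

No — not exempt.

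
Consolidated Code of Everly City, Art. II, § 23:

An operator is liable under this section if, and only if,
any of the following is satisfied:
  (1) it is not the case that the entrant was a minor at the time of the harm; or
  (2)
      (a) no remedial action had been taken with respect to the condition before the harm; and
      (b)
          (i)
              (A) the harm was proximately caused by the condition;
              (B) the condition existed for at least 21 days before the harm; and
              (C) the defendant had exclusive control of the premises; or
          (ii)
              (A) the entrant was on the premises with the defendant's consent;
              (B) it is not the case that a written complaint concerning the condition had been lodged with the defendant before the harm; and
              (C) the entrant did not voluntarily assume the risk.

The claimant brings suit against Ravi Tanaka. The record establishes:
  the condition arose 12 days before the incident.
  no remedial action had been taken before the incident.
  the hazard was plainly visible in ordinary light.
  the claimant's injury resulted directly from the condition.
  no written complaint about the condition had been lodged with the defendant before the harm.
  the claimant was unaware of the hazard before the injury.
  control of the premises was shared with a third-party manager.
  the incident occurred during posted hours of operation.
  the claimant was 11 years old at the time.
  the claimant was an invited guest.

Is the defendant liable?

Yes — liable.

(1) not (entrant a minor) — fails.
(a) no remedial action — met.
(A) proximate cause — met.
(B) condition ≥21 days old — not satisfied.
(C) exclusive control — fails.
(i) = T AND F AND F = false.
(A) consent to enter — satisfied.
(B) not (complaint lodged) — met.
(C) no assumed risk — met.
(ii): T AND T AND T → true.
So (b) is satisfied (F OR T).
(2) = T AND T = true.
So Overall is satisfied (F OR T).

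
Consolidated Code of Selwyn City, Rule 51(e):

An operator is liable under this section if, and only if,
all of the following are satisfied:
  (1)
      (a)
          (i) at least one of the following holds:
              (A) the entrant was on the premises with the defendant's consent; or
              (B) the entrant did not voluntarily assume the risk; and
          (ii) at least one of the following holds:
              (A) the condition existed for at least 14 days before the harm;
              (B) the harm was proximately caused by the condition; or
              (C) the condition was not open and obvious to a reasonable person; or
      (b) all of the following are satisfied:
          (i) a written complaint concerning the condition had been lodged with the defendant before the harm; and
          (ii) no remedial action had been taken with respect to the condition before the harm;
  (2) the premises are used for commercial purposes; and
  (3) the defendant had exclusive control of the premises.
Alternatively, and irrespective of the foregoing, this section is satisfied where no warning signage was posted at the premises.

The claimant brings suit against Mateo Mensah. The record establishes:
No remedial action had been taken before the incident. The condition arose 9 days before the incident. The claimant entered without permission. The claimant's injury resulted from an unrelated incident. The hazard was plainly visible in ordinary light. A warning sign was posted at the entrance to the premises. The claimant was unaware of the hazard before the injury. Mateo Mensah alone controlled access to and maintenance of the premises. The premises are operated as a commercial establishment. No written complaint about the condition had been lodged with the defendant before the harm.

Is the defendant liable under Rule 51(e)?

(A) consent to enter — not met.
(B) no assumed risk — holds.
So (i) is satisfied (F OR T).
(A) condition ≥14 days old — not satisfied.
(B) proximate cause — not satisfied.
(C) not open/obvious — not satisfied.
(ii) = F OR F OR F = false.
(a) = T AND F = false.
(i) complaint lodged — not satisfied.
(ii) no remedial action — met.
(b): F AND T → false.
(1): F OR F → false.
(2) commercial use — holds.
(3) exclusive control — satisfied.
So Overall is not satisfied (F AND T AND T).
Exception (no signage posted) — not satisfied.
Result: main false OR exception false → false.

No — not liable.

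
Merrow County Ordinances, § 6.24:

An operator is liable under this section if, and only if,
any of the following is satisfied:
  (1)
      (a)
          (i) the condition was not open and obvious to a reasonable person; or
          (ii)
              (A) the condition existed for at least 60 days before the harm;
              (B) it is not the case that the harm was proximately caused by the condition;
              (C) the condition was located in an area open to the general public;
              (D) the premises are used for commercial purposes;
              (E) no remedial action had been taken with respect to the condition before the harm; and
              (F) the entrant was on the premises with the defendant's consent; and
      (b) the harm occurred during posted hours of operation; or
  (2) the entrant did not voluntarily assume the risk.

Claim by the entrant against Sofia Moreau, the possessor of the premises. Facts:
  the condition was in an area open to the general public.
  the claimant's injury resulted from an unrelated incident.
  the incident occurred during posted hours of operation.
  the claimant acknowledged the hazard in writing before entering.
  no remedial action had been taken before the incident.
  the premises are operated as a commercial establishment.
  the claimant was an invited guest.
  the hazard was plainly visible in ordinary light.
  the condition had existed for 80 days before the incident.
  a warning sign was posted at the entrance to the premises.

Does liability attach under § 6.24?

Yes — liable.

(i) not open/obvious — fails.
(A) condition ≥60 days old — holds.
(B) not (proximate cause) — satisfied.
(C) public area — holds.
(D) commercial use — satisfied.
(E) no remedial action — satisfied.
(F) consent to enter — holds.
So (ii) is satisfied (T AND T AND T AND T AND T AND T).
So (a) is satisfied (F OR T).
(b) during posted hours — holds.
(1) = T AND T = true.
(2) no assumed risk — not satisfied.
So Overall is satisfied (T OR F).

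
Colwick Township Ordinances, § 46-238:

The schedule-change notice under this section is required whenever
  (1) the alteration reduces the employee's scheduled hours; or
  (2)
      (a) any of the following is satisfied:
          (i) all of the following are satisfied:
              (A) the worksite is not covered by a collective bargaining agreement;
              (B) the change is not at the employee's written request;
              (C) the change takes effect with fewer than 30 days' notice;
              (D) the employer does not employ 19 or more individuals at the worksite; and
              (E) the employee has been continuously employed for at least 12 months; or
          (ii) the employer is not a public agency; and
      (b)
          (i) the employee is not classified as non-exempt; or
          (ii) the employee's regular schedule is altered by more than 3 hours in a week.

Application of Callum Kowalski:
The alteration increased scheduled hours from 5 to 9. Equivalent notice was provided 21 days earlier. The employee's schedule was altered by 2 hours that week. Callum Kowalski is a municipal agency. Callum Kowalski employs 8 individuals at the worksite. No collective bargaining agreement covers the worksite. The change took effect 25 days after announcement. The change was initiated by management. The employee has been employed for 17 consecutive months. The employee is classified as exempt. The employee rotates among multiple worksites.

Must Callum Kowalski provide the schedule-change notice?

(1) hours reduced — not met.
(A) no CBA — satisfied.
(B) not employee-requested — satisfied.
(C) < 30 days' notice — satisfied.
(D) not (≥ 19 at site) — satisfied.
(E) tenure ≥ 12 mo. — satisfied.
(i): T AND T AND T AND T AND T → true.
(ii) not (public agency) — not met.
(a): T OR F → true.
(i) not (non-exempt) — satisfied.
(ii) schedule shift > 3h — not satisfied.
(b) = T OR F = true.
So (2) is satisfied (T AND T).
Overall = F OR T = true.

Yes — required.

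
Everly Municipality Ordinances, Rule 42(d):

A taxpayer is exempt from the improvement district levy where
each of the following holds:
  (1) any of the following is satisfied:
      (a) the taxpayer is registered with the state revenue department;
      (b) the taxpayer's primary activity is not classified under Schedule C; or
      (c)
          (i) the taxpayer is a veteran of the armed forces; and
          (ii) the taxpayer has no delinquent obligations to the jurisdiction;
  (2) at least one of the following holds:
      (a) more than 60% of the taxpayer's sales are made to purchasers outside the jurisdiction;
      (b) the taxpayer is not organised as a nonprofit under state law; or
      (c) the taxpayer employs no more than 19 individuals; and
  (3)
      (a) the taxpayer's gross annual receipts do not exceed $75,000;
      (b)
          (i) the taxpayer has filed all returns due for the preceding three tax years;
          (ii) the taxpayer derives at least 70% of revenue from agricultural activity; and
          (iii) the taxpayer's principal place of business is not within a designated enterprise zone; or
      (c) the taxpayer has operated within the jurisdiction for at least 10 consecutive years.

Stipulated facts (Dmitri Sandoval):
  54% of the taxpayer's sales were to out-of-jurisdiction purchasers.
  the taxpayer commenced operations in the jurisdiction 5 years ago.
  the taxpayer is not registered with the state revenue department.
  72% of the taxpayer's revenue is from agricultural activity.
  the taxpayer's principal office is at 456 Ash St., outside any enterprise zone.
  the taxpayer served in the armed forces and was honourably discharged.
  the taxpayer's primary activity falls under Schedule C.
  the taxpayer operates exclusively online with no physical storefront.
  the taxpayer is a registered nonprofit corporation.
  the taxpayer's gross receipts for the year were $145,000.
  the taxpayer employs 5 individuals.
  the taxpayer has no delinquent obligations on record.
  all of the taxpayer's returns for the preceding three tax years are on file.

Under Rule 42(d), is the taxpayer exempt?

Yes — exempt.

(a) state-registered — not met.
(b) not (Schedule C activity) — not met.
(i) veteran — holds.
(ii) no delinquency — met.
(c): T AND T → true.
(1): F OR F OR T → true.
(a) >60% out-of-jur. sales — not satisfied.
(b) not (nonprofit) — not satisfied.
(c) ≤ 19 employees — holds.
(2): F OR F OR T → true.
(a) receipts ≤ $75,000 — not met.
(i) returns current — holds.
(ii) ≥70% agricultural — satisfied.
(iii) not (in enterprise zone) — satisfied.
(b) = T AND T AND T = true.
(c) ≥ 10 yrs in jurisdiction — not met.
(3) = F OR T OR F = true.
Overall: T AND T AND T → true.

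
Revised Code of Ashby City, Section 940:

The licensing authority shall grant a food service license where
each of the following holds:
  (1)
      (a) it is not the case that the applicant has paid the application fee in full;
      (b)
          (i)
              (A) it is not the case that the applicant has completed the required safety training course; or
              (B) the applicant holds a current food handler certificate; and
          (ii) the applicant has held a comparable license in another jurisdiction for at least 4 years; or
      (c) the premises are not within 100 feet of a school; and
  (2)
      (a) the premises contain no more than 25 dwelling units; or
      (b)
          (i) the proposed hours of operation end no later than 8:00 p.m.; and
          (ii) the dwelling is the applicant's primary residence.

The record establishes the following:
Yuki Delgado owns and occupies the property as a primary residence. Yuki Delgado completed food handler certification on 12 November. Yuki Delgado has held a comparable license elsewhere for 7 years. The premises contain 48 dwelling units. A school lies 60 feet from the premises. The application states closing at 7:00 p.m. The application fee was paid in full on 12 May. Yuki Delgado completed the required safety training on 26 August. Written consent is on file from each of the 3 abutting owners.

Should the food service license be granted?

Yes — granted.

(a) not (fee paid) — not satisfied.
(A) not (safety training) — not satisfied.
(B) food handler cert. — holds.
So (i) is satisfied (F OR T).
(ii) prior license ≥ 4 yr — met.
So (b) is satisfied (T AND T).
(c) ≥100 ft from school — not met.
(1) = F OR T OR F = true.
(a) ≤ 25 units — not satisfied.
(i) closes by 8 p.m. — satisfied.
(ii) primary residence — holds.
(b): T AND T → true.
So (2) is satisfied (F OR T).
So Overall is satisfied (T AND T).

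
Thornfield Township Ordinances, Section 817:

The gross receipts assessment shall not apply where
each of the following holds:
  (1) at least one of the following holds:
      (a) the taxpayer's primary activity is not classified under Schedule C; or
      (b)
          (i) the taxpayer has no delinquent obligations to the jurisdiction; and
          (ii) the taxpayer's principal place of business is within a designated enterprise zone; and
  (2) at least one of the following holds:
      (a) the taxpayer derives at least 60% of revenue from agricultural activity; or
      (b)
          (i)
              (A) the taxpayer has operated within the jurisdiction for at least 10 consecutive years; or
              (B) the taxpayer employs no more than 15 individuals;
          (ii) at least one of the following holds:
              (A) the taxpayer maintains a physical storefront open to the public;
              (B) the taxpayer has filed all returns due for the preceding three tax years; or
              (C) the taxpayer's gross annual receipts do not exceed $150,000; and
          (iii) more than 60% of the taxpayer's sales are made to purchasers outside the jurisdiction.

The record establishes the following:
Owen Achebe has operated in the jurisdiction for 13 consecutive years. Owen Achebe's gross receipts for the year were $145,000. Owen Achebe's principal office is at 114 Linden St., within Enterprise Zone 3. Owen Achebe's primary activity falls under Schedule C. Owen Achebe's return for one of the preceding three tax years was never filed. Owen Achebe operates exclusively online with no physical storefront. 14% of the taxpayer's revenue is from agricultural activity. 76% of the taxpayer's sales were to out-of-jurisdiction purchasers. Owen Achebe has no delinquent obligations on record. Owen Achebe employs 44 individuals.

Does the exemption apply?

Yes — exempt.

(a) not (Schedule C activity) — not met.
(i) no delinquency — met.
(ii) in enterprise zone — satisfied.
(b) = T AND T = true.
(1): F OR T → true.
(a) ≥60% agricultural — not satisfied.
(A) ≥ 10 yrs in jurisdiction — holds.
(B) ≤ 15 employees — not satisfied.
(i) = T OR F = true.
(A) has storefront — fails.
(B) returns current — fails.
(C) receipts ≤ $150,000 — holds.
So (ii) is satisfied (F OR F OR T).
(iii) >60% out-of-jur. sales — holds.
(b) = T AND T AND T = true.
So (2) is satisfied (F OR T).
Overall = T AND T = true.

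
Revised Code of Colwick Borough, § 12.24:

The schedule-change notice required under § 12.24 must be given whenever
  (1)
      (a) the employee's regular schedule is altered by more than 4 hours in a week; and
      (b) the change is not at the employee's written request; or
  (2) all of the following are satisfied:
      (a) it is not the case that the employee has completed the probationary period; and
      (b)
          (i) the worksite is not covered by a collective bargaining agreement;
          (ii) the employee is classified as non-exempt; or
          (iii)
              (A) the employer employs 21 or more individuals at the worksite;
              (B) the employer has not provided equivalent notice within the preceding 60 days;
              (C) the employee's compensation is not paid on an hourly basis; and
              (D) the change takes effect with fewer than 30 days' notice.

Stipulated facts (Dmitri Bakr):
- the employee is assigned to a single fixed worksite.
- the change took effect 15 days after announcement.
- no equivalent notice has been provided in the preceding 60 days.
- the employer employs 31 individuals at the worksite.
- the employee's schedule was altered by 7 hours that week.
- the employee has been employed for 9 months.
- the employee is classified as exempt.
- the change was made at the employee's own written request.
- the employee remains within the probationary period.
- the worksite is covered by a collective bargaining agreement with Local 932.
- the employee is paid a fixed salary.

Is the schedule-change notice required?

Yes — required.

(a) schedule shift > 4h — satisfied.
(b) not employee-requested — fails.
(1): T AND F → false.
(a) not (past probation) — satisfied.
(i) no CBA — fails.
(ii) non-exempt — not satisfied.
(A) ≥ 21 at site — satisfied.
(B) no recent notice — met.
(C) not (hourly-paid) — satisfied.
(D) < 30 days' notice — holds.
So (iii) is satisfied (T AND T AND T AND T).
(b): F OR F OR T → true.
(2) = T AND T = true.
Overall = F OR T = true.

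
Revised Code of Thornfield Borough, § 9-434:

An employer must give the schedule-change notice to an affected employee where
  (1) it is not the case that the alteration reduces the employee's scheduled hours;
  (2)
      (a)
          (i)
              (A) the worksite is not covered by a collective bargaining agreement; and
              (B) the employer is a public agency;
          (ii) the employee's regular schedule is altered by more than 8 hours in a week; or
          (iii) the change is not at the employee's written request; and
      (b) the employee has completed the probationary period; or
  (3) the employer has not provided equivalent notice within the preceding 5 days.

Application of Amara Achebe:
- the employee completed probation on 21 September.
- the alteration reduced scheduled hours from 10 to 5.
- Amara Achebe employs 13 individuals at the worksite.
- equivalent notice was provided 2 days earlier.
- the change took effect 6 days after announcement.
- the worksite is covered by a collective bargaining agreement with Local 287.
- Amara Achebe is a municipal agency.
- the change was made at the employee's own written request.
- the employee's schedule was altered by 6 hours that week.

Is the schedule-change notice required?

No — not required.

(1) not (hours reduced) — not satisfied.
(A) no CBA — fails.
(B) public agency — holds.
(i): F AND T → false.
(ii) schedule shift > 8h — not met.
(iii) not employee-requested — not met.
(a) = F OR F OR F = false.
(b) past probation — met.
So (2) is not satisfied (F AND T).
(3) no recent notice — not met.
So Overall is not satisfied (F OR F OR F).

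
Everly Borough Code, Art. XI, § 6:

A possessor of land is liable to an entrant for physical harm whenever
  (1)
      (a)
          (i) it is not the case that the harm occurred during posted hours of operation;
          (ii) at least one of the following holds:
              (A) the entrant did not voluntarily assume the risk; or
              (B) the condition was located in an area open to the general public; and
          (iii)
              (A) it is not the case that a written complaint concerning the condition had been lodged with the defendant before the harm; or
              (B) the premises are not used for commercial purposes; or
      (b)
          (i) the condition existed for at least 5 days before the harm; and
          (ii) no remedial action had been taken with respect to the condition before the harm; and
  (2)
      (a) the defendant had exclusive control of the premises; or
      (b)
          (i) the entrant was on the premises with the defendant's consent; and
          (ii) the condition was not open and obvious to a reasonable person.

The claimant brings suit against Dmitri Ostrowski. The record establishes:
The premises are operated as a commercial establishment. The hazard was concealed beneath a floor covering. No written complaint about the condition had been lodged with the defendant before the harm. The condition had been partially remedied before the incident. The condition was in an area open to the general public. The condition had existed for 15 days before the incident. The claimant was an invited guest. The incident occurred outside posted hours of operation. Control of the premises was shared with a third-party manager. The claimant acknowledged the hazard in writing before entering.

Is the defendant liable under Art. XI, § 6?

Yes — liable.

(i) not (during posted hours) — satisfied.
(A) no assumed risk — fails.
(B) public area — holds.
(ii): F OR T → true.
(A) not (complaint lodged) — satisfied.
(B) not (commercial use) — not satisfied.
So (iii) is satisfied (T OR F).
So (a) is satisfied (T AND T AND T).
(i) condition ≥5 days old — holds.
(ii) no remedial action — fails.
So (b) is not satisfied (T AND F).
(1) = T OR F = true.
(a) exclusive control — not met.
(i) consent to enter — met.
(ii) not open/obvious — holds.
(b): T AND T → true.
(2) = F OR T = true.
Overall = T AND T = true.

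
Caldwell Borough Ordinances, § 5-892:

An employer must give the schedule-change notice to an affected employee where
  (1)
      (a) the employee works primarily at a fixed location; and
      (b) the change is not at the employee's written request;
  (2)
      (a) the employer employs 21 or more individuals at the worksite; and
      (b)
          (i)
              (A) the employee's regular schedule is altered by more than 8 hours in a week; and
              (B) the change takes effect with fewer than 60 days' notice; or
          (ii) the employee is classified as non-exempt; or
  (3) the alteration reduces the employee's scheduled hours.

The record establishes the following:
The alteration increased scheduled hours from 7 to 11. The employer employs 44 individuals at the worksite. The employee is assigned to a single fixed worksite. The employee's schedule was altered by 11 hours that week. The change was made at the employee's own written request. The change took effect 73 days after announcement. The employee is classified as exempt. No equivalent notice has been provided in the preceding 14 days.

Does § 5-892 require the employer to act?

No — not required.

(a) fixed location — met.
(b) not employee-requested — fails.
So (1) is not satisfied (T AND F).
(a) ≥ 21 at site — holds.
(A) schedule shift > 8h — holds.
(B) < 60 days' notice — fails.
(i) = T AND F = false.
(ii) non-exempt — fails.
(b): F OR F → false.
So (2) is not satisfied (T AND F).
(3) hours reduced — fails.
So Overall is not satisfied (F OR F OR F).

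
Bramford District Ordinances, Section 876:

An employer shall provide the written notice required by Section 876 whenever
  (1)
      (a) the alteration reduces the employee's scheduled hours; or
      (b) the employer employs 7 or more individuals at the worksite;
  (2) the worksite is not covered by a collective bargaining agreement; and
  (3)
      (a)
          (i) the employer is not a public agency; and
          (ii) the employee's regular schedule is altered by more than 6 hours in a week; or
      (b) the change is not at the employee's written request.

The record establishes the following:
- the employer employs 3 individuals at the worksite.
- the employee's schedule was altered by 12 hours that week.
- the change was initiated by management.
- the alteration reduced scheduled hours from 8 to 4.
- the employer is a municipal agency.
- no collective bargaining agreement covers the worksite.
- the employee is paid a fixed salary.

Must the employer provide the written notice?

(a) hours reduced — satisfied.
(b) ≥ 7 at site — fails.
(1) = T OR F = true.
(2) no CBA — satisfied.
(i) not (public agency) — fails.
(ii) schedule shift > 6h — met.
So (a) is not satisfied (F AND T).
(b) not employee-requested — satisfied.
(3) = F OR T = true.
Overall = T AND T AND T = true.

Yes — required.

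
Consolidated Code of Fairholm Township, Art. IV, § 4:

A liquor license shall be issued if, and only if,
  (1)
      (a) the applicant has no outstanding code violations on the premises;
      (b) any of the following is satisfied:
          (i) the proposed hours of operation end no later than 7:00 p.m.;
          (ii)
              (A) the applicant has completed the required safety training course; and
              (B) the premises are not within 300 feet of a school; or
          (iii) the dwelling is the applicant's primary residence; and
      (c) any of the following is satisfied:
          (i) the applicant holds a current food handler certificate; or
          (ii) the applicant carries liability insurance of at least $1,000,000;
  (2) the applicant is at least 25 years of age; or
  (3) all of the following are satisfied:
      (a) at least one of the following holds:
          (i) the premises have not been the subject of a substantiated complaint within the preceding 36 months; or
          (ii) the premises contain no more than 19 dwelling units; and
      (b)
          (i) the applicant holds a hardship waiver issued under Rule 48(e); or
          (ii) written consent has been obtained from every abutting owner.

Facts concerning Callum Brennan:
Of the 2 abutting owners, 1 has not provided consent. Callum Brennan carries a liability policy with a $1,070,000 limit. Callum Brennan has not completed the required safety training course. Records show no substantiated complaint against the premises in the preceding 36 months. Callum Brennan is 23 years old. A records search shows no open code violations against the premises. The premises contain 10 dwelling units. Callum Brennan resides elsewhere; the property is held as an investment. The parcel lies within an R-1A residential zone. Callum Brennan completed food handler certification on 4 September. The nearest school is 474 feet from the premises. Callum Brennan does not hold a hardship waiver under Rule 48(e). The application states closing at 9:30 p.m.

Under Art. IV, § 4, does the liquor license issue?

(a) no code violations — satisfied.
(i) closes by 7 p.m. — fails.
(A) safety training — fails.
(B) ≥300 ft from school — satisfied.
(ii): F AND T → false.
(iii) primary residence — not satisfied.
So (b) is not satisfied (F OR F OR F).
(i) food handler cert. — satisfied.
(ii) insurance ≥ $1,000,000 — satisfied.
(c) = T OR T = true.
So (1) is not satisfied (T AND F AND T).
(2) age ≥ 25 — not satisfied.
(i) no complaint in 36 mo. — satisfied.
(ii) ≤ 19 units — satisfied.
(a): T OR T → true.
(i) hardship waiver — fails.
(ii) all abutters consent — not satisfied.
(b): F OR F → false.
(3): T AND F → false.
So Overall is not satisfied (F OR F OR F).

No — denied.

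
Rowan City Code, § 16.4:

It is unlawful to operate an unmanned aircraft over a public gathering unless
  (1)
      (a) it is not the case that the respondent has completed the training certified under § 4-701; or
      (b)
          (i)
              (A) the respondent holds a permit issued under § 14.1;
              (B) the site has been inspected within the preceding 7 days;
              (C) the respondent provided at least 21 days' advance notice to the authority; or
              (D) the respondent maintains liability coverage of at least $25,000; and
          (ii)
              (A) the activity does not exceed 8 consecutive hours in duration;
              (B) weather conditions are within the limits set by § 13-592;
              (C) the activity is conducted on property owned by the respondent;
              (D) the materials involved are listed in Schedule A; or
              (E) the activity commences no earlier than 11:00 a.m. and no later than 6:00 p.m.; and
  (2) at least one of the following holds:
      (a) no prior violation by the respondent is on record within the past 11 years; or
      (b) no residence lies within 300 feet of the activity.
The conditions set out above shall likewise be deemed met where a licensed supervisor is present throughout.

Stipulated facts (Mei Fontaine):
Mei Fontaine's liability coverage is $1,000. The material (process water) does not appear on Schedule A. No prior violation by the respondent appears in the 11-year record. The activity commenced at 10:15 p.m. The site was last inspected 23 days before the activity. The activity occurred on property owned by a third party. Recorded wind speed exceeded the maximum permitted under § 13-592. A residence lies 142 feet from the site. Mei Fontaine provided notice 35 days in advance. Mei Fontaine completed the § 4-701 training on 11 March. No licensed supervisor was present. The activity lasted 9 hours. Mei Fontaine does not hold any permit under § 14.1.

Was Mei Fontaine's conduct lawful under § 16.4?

(a) not (training certified) — fails.
(A) holds permit — not satisfied.
(B) site inspected — not satisfied.
(C) ≥21 days' notice — met.
(D) coverage ≥ $25,000 — fails.
(i): F OR F OR T OR F → true.
(A) ≤ 8 hrs duration — not satisfied.
(B) weather ok — fails.
(C) own property — not satisfied.
(D) Schedule A material — not met.
(E) start within hours — not satisfied.
(ii) = F OR F OR F OR F OR F = false.
(b): T AND F → false.
So (1) is not satisfied (F OR F).
(a) no prior violation — holds.
(b) no residence in 300 ft — not satisfied.
So (2) is satisfied (T OR F).
So Overall is not satisfied (F AND T).
Exception (supervisor present) — not satisfied.
Result: main false OR exception false → false.

No — unlawful.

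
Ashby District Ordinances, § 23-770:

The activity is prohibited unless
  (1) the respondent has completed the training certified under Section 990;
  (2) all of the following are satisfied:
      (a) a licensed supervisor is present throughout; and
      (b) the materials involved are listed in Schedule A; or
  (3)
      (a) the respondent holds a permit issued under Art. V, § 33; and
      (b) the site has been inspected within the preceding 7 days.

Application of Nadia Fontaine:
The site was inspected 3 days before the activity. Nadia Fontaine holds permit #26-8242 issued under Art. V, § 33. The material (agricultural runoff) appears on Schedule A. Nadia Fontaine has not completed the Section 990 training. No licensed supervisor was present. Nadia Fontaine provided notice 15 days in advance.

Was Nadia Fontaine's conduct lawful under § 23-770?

(1) training certified — not met.
(a) supervisor present — not satisfied.
(b) Schedule A material — satisfied.
(2): F AND T → false.
(a) holds permit — met.
(b) site inspected — satisfied.
So (3) is satisfied (T AND T).
Overall = F OR F OR T = true.

Yes — lawful.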